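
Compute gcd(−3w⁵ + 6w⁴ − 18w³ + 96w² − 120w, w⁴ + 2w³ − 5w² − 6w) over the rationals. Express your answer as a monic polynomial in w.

w² − 2w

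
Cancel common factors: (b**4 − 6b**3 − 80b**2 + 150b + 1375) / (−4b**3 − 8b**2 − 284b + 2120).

Euclidean algorithm in ℚ[b]:
  b**4 − 6b**3 − 80b**2 + 150b + 1375 = (−(1/4)b + 2)(−4b**3 − 8b**2 − 284b + 2120) + (−135b**2 + 1248b − 2865)
  −4b**3 − 8b**2 − 284b + 2120 = ((4/135)b + 2024/6075)(−135b**2 + 1248b − 2865) + (−(1245184/2025)b + 1245184/405)
  −135b**2 + 1248b − 2865 = ((273375/1245184)b − 1160325/1245184)(−(1245184/2025)b + 1245184/405) + (0)
Last nonzero remainder: −(1245184/2025)b + 1245184/405. Dividing through by −1245184/2025 gives the monic gcd b − 5.
Cancel b − 5 from numerator and denominator to get the reduced form.

(−b**3 + b**2 + 85b + 275)/(4b**2 + 28b + 424)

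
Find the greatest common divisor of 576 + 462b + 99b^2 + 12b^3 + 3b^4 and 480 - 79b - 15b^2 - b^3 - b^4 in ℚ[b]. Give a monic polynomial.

32 - b + b^2

By polynomial division,
  3b^4 + 12b^3 + 99b^2 + 462b + 576 = (-3)(-b^4 - b^3 - 15b^2 - 79b + 480) + (9b^3 + 54b^2 + 225b + 2016)
  -b^4 - b^3 - 15b^2 - 79b + 480 = (-(1/9)b + 5/9)(9b^3 + 54b^2 + 225b + 2016) + (-20b^2 + 20b - 640)
  9b^3 + 54b^2 + 225b + 2016 = (-(9/20)b - 63/20)(-20b^2 + 20b - 640) + (0)
Last nonzero remainder: -20b^2 + 20b - 640. Dividing through by -20 gives the monic gcd b^2 - b + 32.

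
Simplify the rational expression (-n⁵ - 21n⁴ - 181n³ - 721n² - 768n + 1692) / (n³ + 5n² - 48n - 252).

Apply the Euclidean algorithm:
  -n⁵ - 21n⁴ - 181n³ - 721n² - 768n + 1692 = (-n² - 16n - 149)(n³ + 5n² - 48n - 252) + (-996n² - 11952n - 35856)
  n³ + 5n² - 48n - 252 = (-(1/996)n + 7/996)(-996n² - 11952n - 35856) + (0)
Last nonzero remainder: -996n² - 11952n - 35856. Dividing through by -996 gives the monic gcd n² + 12n + 36.
Cancel n² + 12n + 36 from numerator and denominator to get the reduced form.

(-n³ - 9n² - 37n + 47)/(n - 7)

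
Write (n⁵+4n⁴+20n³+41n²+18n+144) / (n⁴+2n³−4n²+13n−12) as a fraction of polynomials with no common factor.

(n³+5n²+22n+48)/(n²+3n−4)

Euclidean algorithm in ℚ[n]:
  n⁵+4n⁴+20n³+41n²+18n+144 = (n+2)(n⁴+2n³−4n²+13n−12) + (20n³+36n²+4n+168)
  n⁴+2n³−4n²+13n−12 = ((1/20)n+1/100)(20n³+36n²+4n+168) + (−(114/25)n²+(114/25)n−342/25)
  20n³+36n²+4n+168 = (−(250/57)n−700/57)(−(114/25)n²+(114/25)n−342/25) + (0)
Last nonzero remainder: −(114/25)n²+(114/25)n−342/25. Dividing through by −114/25 gives the monic gcd n²−n+3.
Cancel n²−n+3 from numerator and denominator to get the reduced form.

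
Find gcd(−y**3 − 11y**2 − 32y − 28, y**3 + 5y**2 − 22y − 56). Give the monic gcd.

By polynomial division,
  −y**3 − 11y**2 − 32y − 28 = (−1)(y**3 + 5y**2 − 22y − 56) + (−6y**2 − 54y − 84)
  y**3 + 5y**2 − 22y − 56 = (−(1/6)y + 2/3)(−6y**2 − 54y − 84) + (0)
Last nonzero remainder: −6y**2 − 54y − 84. Dividing through by −6 gives the monic gcd y**2 + 9y + 14.

y**2 + 9y + 14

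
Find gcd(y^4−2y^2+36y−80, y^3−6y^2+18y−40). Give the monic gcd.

Repeated division with remainder:
  y^4−2y^2+36y−80 = (y+6)(y^3−6y^2+18y−40) + (16y^2−32y+160)
  y^3−6y^2+18y−40 = ((1/16)y−1/4)(16y^2−32y+160) + (0)
Last nonzero remainder: 16y^2−32y+160. Dividing through by 16 gives the monic gcd y^2−2y+10.

y^2−2y+10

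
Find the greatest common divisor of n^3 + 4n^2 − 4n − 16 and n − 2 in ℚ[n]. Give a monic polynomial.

Apply the Euclidean algorithm:
  n^3 + 4n^2 − 4n − 16 = (n^2 + 6n + 8)(n − 2) + (0)
The last nonzero remainder n − 2 is already monic.

n − 2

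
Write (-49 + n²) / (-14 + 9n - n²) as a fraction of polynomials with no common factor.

Euclidean algorithm in ℚ[n]:
  n² - 49 = (-1)(-n² + 9n - 14) + (9n - 63)
  -n² + 9n - 14 = (-(1/9)n + 2/9)(9n - 63) + (0)
Last nonzero remainder: 9n - 63. Dividing through by 9 gives the monic gcd n - 7.
Cancel n - 7 from numerator and denominator to get the reduced form.

(-7 - n)/(-2 + n)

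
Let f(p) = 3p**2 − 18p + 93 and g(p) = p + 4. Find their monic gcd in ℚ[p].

Apply the Euclidean algorithm:
  3p**2 − 18p + 93 = (3p − 30)(p + 4) + (213)
  p + 4 = ((1/213)p + 4/213)(213) + (0)
The last nonzero remainder is the constant 213, so the polynomials are coprime and gcd = 1.

1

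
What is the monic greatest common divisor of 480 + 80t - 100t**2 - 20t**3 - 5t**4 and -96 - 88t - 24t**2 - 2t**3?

2 + t

Euclidean algorithm in ℚ[t]:
  -5t**4 - 20t**3 - 100t**2 + 80t + 480 = ((5/2)t - 20)(-2t**3 - 24t**2 - 88t - 96) + (-360t**2 - 1440t - 1440)
  -2t**3 - 24t**2 - 88t - 96 = ((1/180)t + 2/45)(-360t**2 - 1440t - 1440) + (-16t - 32)
  -360t**2 - 1440t - 1440 = ((45/2)t + 45)(-16t - 32) + (0)
Last nonzero remainder: -16t - 32. Dividing through by -16 gives the monic gcd t + 2.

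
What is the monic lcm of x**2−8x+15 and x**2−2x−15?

Repeated division with remainder:
  x**2−8x+15 = (x**2−2x−15) + (−6x+30)
  x**2−2x−15 = (−(1/6)x−1/2)(−6x+30) + (0)
Last nonzero remainder: −6x+30. Dividing through by −6 gives the monic gcd x−5.
Then lcm(f, g) = f·g / gcd(f, g); expanding and making the result monic gives the answer.

x**3−5x**2−9x+45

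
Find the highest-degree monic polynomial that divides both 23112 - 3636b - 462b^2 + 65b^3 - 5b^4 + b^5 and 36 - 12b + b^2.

36 - 12b + b^2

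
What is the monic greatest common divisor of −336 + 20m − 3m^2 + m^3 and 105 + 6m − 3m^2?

−7 + m

Apply the Euclidean algorithm:
  m^3 − 3m^2 + 20m − 336 = (−(1/3)m + 1/3)(−3m^2 + 6m + 105) + (53m − 371)
  −3m^2 + 6m + 105 = (−(3/53)m − 15/53)(53m − 371) + (0)
Last nonzero remainder: 53m − 371. Dividing through by 53 gives the monic gcd m − 7.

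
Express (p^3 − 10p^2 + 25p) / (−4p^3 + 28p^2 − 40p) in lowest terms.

(−p + 5)/(4p − 8)

Euclidean algorithm in ℚ[p]:
  p^3 − 10p^2 + 25p = (−1/4)(−4p^3 + 28p^2 − 40p) + (−3p^2 + 15p)
  −4p^3 + 28p^2 − 40p = ((4/3)p − 8/3)(−3p^2 + 15p) + (0)
Last nonzero remainder: −3p^2 + 15p. Dividing through by −3 gives the monic gcd p^2 − 5p.
Cancel p^2 − 5p from numerator and denominator to get the reduced form.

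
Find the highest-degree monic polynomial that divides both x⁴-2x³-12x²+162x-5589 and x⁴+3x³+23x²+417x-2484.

x³+7x²+51x+621

By polynomial division,
  x⁴-2x³-12x²+162x-5589 = (x⁴+3x³+23x²+417x-2484) + (-5x³-35x²-255x-3105)
  x⁴+3x³+23x²+417x-2484 = (-(1/5)x+4/5)(-5x³-35x²-255x-3105) + (0)
Last nonzero remainder: -5x³-35x²-255x-3105. Dividing through by -5 gives the monic gcd x³+7x²+51x+621.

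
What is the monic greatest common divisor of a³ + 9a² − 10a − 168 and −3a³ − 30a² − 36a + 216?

By polynomial division,
  a³ + 9a² − 10a − 168 = (−1/3)(−3a³ − 30a² − 36a + 216) + (−a² − 22a − 96)
  −3a³ − 30a² − 36a + 216 = (3a − 36)(−a² − 22a − 96) + (−540a − 3240)
  −a² − 22a − 96 = ((1/540)a + 4/135)(−540a − 3240) + (0)
Last nonzero remainder: −540a − 3240. Dividing through by −540 gives the monic gcd a + 6.

a + 6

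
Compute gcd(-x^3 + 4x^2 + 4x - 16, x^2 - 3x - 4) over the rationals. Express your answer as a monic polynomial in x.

x - 4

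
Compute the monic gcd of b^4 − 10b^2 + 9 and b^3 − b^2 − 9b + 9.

Euclidean algorithm in ℚ[b]:
  b^4 − 10b^2 + 9 = (b + 1)(b^3 − b^2 − 9b + 9) + (0)
The last nonzero remainder b^3 − b^2 − 9b + 9 is already monic.

b^3 − b^2 − 9b + 9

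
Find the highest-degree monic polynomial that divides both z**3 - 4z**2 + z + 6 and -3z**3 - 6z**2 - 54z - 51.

z + 1

By polynomial division,
  z**3 - 4z**2 + z + 6 = (-1/3)(-3z**3 - 6z**2 - 54z - 51) + (-6z**2 - 17z - 11)
  -3z**3 - 6z**2 - 54z - 51 = ((1/2)z - 5/12)(-6z**2 - 17z - 11) + (-(667/12)z - 667/12)
  -6z**2 - 17z - 11 = ((72/667)z + 132/667)(-(667/12)z - 667/12) + (0)
Last nonzero remainder: -(667/12)z - 667/12. Dividing through by -667/12 gives the monic gcd z + 1.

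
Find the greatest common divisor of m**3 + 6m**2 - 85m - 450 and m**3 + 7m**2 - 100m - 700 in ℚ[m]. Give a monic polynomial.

m + 10

Repeated division with remainder:
  m**3 + 6m**2 - 85m - 450 = (m**3 + 7m**2 - 100m - 700) + (-m**2 + 15m + 250)
  m**3 + 7m**2 - 100m - 700 = (-m - 22)(-m**2 + 15m + 250) + (480m + 4800)
  -m**2 + 15m + 250 = (-(1/480)m + 5/96)(480m + 4800) + (0)
Last nonzero remainder: 480m + 4800. Dividing through by 480 gives the monic gcd m + 10.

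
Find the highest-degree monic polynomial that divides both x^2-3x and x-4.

By polynomial division,
  x^2-3x = (x+1)(x-4) + (4)
  x-4 = ((1/4)x-1)(4) + (0)
The last nonzero remainder is the constant 4, so the polynomials are coprime and gcd = 1.

1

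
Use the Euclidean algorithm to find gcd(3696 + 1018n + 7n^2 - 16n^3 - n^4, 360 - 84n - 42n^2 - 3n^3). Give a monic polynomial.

6 + n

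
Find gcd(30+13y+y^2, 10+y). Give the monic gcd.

10+y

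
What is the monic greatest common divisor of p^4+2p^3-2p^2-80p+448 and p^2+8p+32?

p^2+8p+32

Apply the Euclidean algorithm:
  p^4+2p^3-2p^2-80p+448 = (p^2-6p+14)(p^2+8p+32) + (0)
The last nonzero remainder p^2+8p+32 is already monic.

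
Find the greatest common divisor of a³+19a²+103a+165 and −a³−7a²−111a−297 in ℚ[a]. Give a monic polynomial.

Euclidean algorithm in ℚ[a]:
  a³+19a²+103a+165 = (−1)(−a³−7a²−111a−297) + (12a²−8a−132)
  −a³−7a²−111a−297 = (−(1/12)a−23/36)(12a²−8a−132) + (−(1144/9)a−1144/3)
  12a²−8a−132 = (−(27/286)a+9/26)(−(1144/9)a−1144/3) + (0)
Last nonzero remainder: −(1144/9)a−1144/3. Dividing through by −1144/9 gives the monic gcd a+3.

a+3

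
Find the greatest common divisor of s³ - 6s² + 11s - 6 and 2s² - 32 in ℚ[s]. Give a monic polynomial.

1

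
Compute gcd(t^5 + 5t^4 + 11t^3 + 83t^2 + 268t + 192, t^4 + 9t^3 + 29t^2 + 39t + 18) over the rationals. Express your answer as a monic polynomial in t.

By polynomial division,
  t^5 + 5t^4 + 11t^3 + 83t^2 + 268t + 192 = (t − 4)(t^4 + 9t^3 + 29t^2 + 39t + 18) + (18t^3 + 160t^2 + 406t + 264)
  t^4 + 9t^3 + 29t^2 + 39t + 18 = ((1/18)t + 1/162)(18t^3 + 160t^2 + 406t + 264) + ((442/81)t^2 + (1768/81)t + 442/27)
  18t^3 + 160t^2 + 406t + 264 = ((729/221)t + 3564/221)((442/81)t^2 + (1768/81)t + 442/27) + (0)
Last nonzero remainder: (442/81)t^2 + (1768/81)t + 442/27. Dividing through by 442/81 gives the monic gcd t^2 + 4t + 3.

t^2 + 4t + 3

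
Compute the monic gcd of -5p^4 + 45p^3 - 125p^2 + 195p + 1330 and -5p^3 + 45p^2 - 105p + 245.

p - 7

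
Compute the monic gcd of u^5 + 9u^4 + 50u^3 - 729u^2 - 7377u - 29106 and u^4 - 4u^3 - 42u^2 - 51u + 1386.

u^2 + 9u + 33

Apply the Euclidean algorithm:
  u^5 + 9u^4 + 50u^3 - 729u^2 - 7377u - 29106 = (u + 13)(u^4 - 4u^3 - 42u^2 - 51u + 1386) + (144u^3 - 132u^2 - 8100u - 47124)
  u^4 - 4u^3 - 42u^2 - 51u + 1386 = ((1/144)u - 37/1728)(144u^3 - 132u^2 - 8100u - 47124) + ((1645/144)u^2 + (1645/16)u + 18095/48)
  144u^3 - 132u^2 - 8100u - 47124 = ((20736/1645)u - 29376/235)((1645/144)u^2 + (1645/16)u + 18095/48) + (0)
Last nonzero remainder: (1645/144)u^2 + (1645/16)u + 18095/48. Dividing through by 1645/144 gives the monic gcd u^2 + 9u + 33.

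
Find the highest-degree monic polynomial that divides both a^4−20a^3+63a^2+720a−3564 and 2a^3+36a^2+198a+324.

a+6

By polynomial division,
  a^4−20a^3+63a^2+720a−3564 = ((1/2)a−19)(2a^3+36a^2+198a+324) + (648a^2+4320a+2592)
  2a^3+36a^2+198a+324 = ((1/324)a+17/486)(648a^2+4320a+2592) + ((350/9)a+700/3)
  648a^2+4320a+2592 = ((2916/175)a+1944/175)((350/9)a+700/3) + (0)
Last nonzero remainder: (350/9)a+700/3. Dividing through by 350/9 gives the monic gcd a+6.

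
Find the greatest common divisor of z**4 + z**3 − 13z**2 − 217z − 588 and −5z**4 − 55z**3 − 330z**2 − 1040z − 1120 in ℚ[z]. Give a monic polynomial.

z**2 + 5z + 28

Euclidean algorithm in ℚ[z]:
  z**4 + z**3 − 13z**2 − 217z − 588 = (−1/5)(−5z**4 − 55z**3 − 330z**2 − 1040z − 1120) + (−10z**3 − 79z**2 − 425z − 812)
  −5z**4 − 55z**3 − 330z**2 − 1040z − 1120 = ((1/2)z + 31/20)(−10z**3 − 79z**2 − 425z − 812) + ((99/20)z**2 + (99/4)z + 693/5)
  −10z**3 − 79z**2 − 425z − 812 = (−(200/99)z − 580/99)((99/20)z**2 + (99/4)z + 693/5) + (0)
Last nonzero remainder: (99/20)z**2 + (99/4)z + 693/5. Dividing through by 99/20 gives the monic gcd z**2 + 5z + 28.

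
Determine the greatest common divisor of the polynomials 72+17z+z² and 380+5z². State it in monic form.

Repeated division with remainder:
  z²+17z+72 = (1/5)(5z²+380) + (17z−4)
  5z²+380 = ((5/17)z+20/289)(17z−4) + (109900/289)
  17z−4 = ((4913/109900)z−289/27475)(109900/289) + (0)
The last nonzero remainder is the constant 109900/289, so the polynomials are coprime and gcd = 1.

1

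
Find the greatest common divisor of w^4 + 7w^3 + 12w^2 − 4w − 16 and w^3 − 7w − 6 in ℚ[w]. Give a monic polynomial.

By polynomial division,
  w^4 + 7w^3 + 12w^2 − 4w − 16 = (w + 7)(w^3 − 7w − 6) + (19w^2 + 51w + 26)
  w^3 − 7w − 6 = ((1/19)w − 51/361)(19w^2 + 51w + 26) + (−(420/361)w − 840/361)
  19w^2 + 51w + 26 = (−(6859/420)w − 4693/420)(−(420/361)w − 840/361) + (0)
Last nonzero remainder: −(420/361)w − 840/361. Dividing through by −420/361 gives the monic gcd w + 2.

w + 2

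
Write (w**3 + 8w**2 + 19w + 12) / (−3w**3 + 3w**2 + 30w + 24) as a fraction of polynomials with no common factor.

(−w**2 − 7w − 12)/(3w**2 − 6w − 24)

Apply the Euclidean algorithm:
  w**3 + 8w**2 + 19w + 12 = (−1/3)(−3w**3 + 3w**2 + 30w + 24) + (9w**2 + 29w + 20)
  −3w**3 + 3w**2 + 30w + 24 = (−(1/3)w + 38/27)(9w**2 + 29w + 20) + (−(112/27)w − 112/27)
  9w**2 + 29w + 20 = (−(243/112)w − 135/28)(−(112/27)w − 112/27) + (0)
Last nonzero remainder: −(112/27)w − 112/27. Dividing through by −112/27 gives the monic gcd w + 1.
Cancel w + 1 from numerator and denominator to get the reduced form.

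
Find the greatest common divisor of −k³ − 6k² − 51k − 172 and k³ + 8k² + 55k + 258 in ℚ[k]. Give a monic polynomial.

Euclidean algorithm in ℚ[k]:
  −k³ − 6k² − 51k − 172 = (−1)(k³ + 8k² + 55k + 258) + (2k² + 4k + 86)
  k³ + 8k² + 55k + 258 = ((1/2)k + 3)(2k² + 4k + 86) + (0)
Last nonzero remainder: 2k² + 4k + 86. Dividing through by 2 gives the monic gcd k² + 2k + 43.

k² + 2k + 43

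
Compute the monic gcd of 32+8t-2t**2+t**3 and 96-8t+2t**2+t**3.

16-4t+t**2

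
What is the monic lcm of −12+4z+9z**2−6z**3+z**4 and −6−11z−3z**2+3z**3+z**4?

Apply the Euclidean algorithm:
  z**4−6z**3+9z**2+4z−12 = (z**4+3z**3−3z**2−11z−6) + (−9z**3+12z**2+15z−6)
  z**4+3z**3−3z**2−11z−6 = (−(1/9)z−13/27)(−9z**3+12z**2+15z−6) + ((40/9)z**2−(40/9)z−80/9)
  −9z**3+12z**2+15z−6 = (−(81/40)z+27/40)((40/9)z**2−(40/9)z−80/9) + (0)
Last nonzero remainder: (40/9)z**2−(40/9)z−80/9. Dividing through by 40/9 gives the monic gcd z**2−z−2.
Then lcm(f, g) = f·g / gcd(f, g); expanding and making the result monic gives the answer.

−36−36z+31z**2+22z**3−12z**4−2z**5+z**6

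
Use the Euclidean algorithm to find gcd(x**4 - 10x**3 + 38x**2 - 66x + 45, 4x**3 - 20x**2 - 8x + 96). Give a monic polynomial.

Repeated division with remainder:
  x**4 - 10x**3 + 38x**2 - 66x + 45 = ((1/4)x - 5/4)(4x**3 - 20x**2 - 8x + 96) + (15x**2 - 100x + 165)
  4x**3 - 20x**2 - 8x + 96 = ((4/15)x + 4/9)(15x**2 - 100x + 165) + (-(68/9)x + 68/3)
  15x**2 - 100x + 165 = (-(135/68)x + 495/68)(-(68/9)x + 68/3) + (0)
Last nonzero remainder: -(68/9)x + 68/3. Dividing through by -68/9 gives the monic gcd x - 3.

x - 3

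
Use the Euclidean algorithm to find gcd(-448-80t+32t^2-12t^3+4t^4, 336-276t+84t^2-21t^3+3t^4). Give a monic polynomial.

-56+18t-5t^2+t^3

By polynomial division,
  4t^4-12t^3+32t^2-80t-448 = (4/3)(3t^4-21t^3+84t^2-276t+336) + (16t^3-80t^2+288t-896)
  3t^4-21t^3+84t^2-276t+336 = ((3/16)t-3/8)(16t^3-80t^2+288t-896) + (0)
Last nonzero remainder: 16t^3-80t^2+288t-896. Dividing through by 16 gives the monic gcd t^3-5t^2+18t-56.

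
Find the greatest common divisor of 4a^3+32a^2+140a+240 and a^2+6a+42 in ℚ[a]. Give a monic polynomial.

1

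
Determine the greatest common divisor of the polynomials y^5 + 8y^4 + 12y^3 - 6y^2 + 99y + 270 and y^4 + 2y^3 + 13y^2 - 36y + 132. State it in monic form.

y^2 - 3y + 6

By polynomial division,
  y^5 + 8y^4 + 12y^3 - 6y^2 + 99y + 270 = (y + 6)(y^4 + 2y^3 + 13y^2 - 36y + 132) + (-13y^3 - 48y^2 + 183y - 522)
  y^4 + 2y^3 + 13y^2 - 36y + 132 = (-(1/13)y + 22/169)(-13y^3 - 48y^2 + 183y - 522) + ((5632/169)y^2 - (16896/169)y + 33792/169)
  -13y^3 - 48y^2 + 183y - 522 = (-(2197/5632)y - 14703/5632)((5632/169)y^2 - (16896/169)y + 33792/169) + (0)
Last nonzero remainder: (5632/169)y^2 - (16896/169)y + 33792/169. Dividing through by 5632/169 gives the monic gcd y^2 - 3y + 6.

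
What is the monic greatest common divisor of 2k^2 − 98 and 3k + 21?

k + 7

By polynomial division,
  2k^2 − 98 = ((2/3)k − 14/3)(3k + 21) + (0)
Last nonzero remainder: 3k + 21. Dividing through by 3 gives the monic gcd k + 7.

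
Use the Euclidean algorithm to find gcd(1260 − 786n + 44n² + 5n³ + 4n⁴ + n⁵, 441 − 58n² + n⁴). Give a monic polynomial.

−21 + 4n + n²

Euclidean algorithm in ℚ[n]:
  n⁵ + 4n⁴ + 5n³ + 44n² − 786n + 1260 = (n + 4)(n⁴ − 58n² + 441) + (63n³ + 276n² − 1227n − 504)
  n⁴ − 58n² + 441 = ((1/63)n − 92/1323)(63n³ + 276n² − 1227n − 504) + (−(8525/441)n² − (34100/441)n + 8525/21)
  63n³ + 276n² − 1227n − 504 = (−(27783/8525)n − 10584/8525)(−(8525/441)n² − (34100/441)n + 8525/21) + (0)
Last nonzero remainder: −(8525/441)n² − (34100/441)n + 8525/21. Dividing through by −8525/441 gives the monic gcd n² + 4n − 21.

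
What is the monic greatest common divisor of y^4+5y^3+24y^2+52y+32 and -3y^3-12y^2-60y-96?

y^3+4y^2+20y+32

By polynomial division,
  y^4+5y^3+24y^2+52y+32 = (-(1/3)y-1/3)(-3y^3-12y^2-60y-96) + (0)
Last nonzero remainder: -3y^3-12y^2-60y-96. Dividing through by -3 gives the monic gcd y^3+4y^2+20y+32.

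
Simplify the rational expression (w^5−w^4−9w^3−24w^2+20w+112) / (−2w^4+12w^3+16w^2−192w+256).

Euclidean algorithm in ℚ[w]:
  w^5−w^4−9w^3−24w^2+20w+112 = (−(1/2)w−5/2)(−2w^4+12w^3+16w^2−192w+256) + (29w^3−80w^2−332w+752)
  −2w^4+12w^3+16w^2−192w+256 = (−(2/29)w+188/841)(29w^3−80w^2−332w+752) + ((9240/841)w^2−(55440/841)w+73920/841)
  29w^3−80w^2−332w+752 = ((24389/9240)w+39527/4620)((9240/841)w^2−(55440/841)w+73920/841) + (0)
Last nonzero remainder: (9240/841)w^2−(55440/841)w+73920/841. Dividing through by 9240/841 gives the monic gcd w^2−6w+8.
Cancel w^2−6w+8 from numerator and denominator to get the reduced form.

(−w^3−5w^2−13w−14)/(2w^2−32)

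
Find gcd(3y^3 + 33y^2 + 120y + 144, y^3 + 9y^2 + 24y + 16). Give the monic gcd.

Apply the Euclidean algorithm:
  3y^3 + 33y^2 + 120y + 144 = (3)(y^3 + 9y^2 + 24y + 16) + (6y^2 + 48y + 96)
  y^3 + 9y^2 + 24y + 16 = ((1/6)y + 1/6)(6y^2 + 48y + 96) + (0)
Last nonzero remainder: 6y^2 + 48y + 96. Dividing through by 6 gives the monic gcd y^2 + 8y + 16.

y^2 + 8y + 16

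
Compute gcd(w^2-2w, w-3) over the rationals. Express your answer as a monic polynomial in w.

1

By polynomial division,
  w^2-2w = (w+1)(w-3) + (3)
  w-3 = ((1/3)w-1)(3) + (0)
The last nonzero remainder is the constant 3, so the polynomials are coprime and gcd = 1.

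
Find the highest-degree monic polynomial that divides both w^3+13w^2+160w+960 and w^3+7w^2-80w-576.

Apply the Euclidean algorithm:
  w^3+13w^2+160w+960 = (w^3+7w^2-80w-576) + (6w^2+240w+1536)
  w^3+7w^2-80w-576 = ((1/6)w-11/2)(6w^2+240w+1536) + (984w+7872)
  6w^2+240w+1536 = ((1/164)w+8/41)(984w+7872) + (0)
Last nonzero remainder: 984w+7872. Dividing through by 984 gives the monic gcd w+8.

w+8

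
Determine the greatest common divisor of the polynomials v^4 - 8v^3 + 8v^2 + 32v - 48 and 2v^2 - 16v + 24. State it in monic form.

Repeated division with remainder:
  v^4 - 8v^3 + 8v^2 + 32v - 48 = ((1/2)v^2 - 2)(2v^2 - 16v + 24) + (0)
Last nonzero remainder: 2v^2 - 16v + 24. Dividing through by 2 gives the monic gcd v^2 - 8v + 12.

v^2 - 8v + 12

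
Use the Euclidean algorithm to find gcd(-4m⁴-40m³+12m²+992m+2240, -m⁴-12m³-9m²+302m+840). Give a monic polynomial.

m³+6m²-27m-140

By polynomial division,
  -4m⁴-40m³+12m²+992m+2240 = (4)(-m⁴-12m³-9m²+302m+840) + (8m³+48m²-216m-1120)
  -m⁴-12m³-9m²+302m+840 = (-(1/8)m-3/4)(8m³+48m²-216m-1120) + (0)
Last nonzero remainder: 8m³+48m²-216m-1120. Dividing through by 8 gives the monic gcd m³+6m²-27m-140.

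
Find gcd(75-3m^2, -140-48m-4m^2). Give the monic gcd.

5+m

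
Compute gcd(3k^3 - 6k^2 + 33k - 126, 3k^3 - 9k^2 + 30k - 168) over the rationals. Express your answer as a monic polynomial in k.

k^2 + k + 14

Repeated division with remainder:
  3k^3 - 6k^2 + 33k - 126 = (3k^3 - 9k^2 + 30k - 168) + (3k^2 + 3k + 42)
  3k^3 - 9k^2 + 30k - 168 = (k - 4)(3k^2 + 3k + 42) + (0)
Last nonzero remainder: 3k^2 + 3k + 42. Dividing through by 3 gives the monic gcd k^2 + k + 14.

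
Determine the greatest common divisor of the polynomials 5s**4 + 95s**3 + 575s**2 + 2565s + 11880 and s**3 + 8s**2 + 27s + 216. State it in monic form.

s**3 + 8s**2 + 27s + 216

Apply the Euclidean algorithm:
  5s**4 + 95s**3 + 575s**2 + 2565s + 11880 = (5s + 55)(s**3 + 8s**2 + 27s + 216) + (0)
The last nonzero remainder s**3 + 8s**2 + 27s + 216 is already monic.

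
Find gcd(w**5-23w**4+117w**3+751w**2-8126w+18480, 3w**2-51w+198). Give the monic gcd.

w**2-17w+66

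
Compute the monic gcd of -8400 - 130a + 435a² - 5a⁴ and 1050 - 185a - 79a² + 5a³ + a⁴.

-35 - 2a + a²

Repeated division with remainder:
  -5a⁴ + 435a² - 130a - 8400 = (-5)(a⁴ + 5a³ - 79a² - 185a + 1050) + (25a³ + 40a² - 1055a - 3150)
  a⁴ + 5a³ - 79a² - 185a + 1050 = ((1/25)a + 17/125)(25a³ + 40a² - 1055a - 3150) + (-(1056/25)a² + (2112/25)a + 7392/5)
  25a³ + 40a² - 1055a - 3150 = (-(625/1056)a - 375/176)(-(1056/25)a² + (2112/25)a + 7392/5) + (0)
Last nonzero remainder: -(1056/25)a² + (2112/25)a + 7392/5. Dividing through by -1056/25 gives the monic gcd a² - 2a - 35.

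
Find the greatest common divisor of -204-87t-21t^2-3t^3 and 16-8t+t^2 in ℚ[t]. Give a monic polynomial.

Repeated division with remainder:
  -3t^3-21t^2-87t-204 = (-3t-45)(t^2-8t+16) + (-399t+516)
  t^2-8t+16 = (-(1/399)t+892/53067)(-399t+516) + (129600/17689)
  -399t+516 = (-(2352637/43200)t+760627/10800)(129600/17689) + (0)
The last nonzero remainder is the constant 129600/17689, so the polynomials are coprime and gcd = 1.

1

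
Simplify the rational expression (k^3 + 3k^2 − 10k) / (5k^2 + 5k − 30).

(k^2 + 5k)/(5k + 15)

Apply the Euclidean algorithm:
  k^3 + 3k^2 − 10k = ((1/5)k + 2/5)(5k^2 + 5k − 30) + (−6k + 12)
  5k^2 + 5k − 30 = (−(5/6)k − 5/2)(−6k + 12) + (0)
Last nonzero remainder: −6k + 12. Dividing through by −6 gives the monic gcd k − 2.
Cancel k − 2 from numerator and denominator to get the reduced form.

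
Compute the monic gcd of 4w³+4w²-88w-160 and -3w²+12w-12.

Repeated division with remainder:
  4w³+4w²-88w-160 = (-(4/3)w-20/3)(-3w²+12w-12) + (-24w-240)
  -3w²+12w-12 = ((1/8)w-7/4)(-24w-240) + (-432)
  -24w-240 = ((1/18)w+5/9)(-432) + (0)
The last nonzero remainder is the constant -432, so the polynomials are coprime and gcd = 1.

1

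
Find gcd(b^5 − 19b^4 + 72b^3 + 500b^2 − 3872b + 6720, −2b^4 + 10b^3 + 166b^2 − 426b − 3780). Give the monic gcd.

b^2 − b − 42

Repeated division with remainder:
  b^5 − 19b^4 + 72b^3 + 500b^2 − 3872b + 6720 = (−(1/2)b + 7)(−2b^4 + 10b^3 + 166b^2 − 426b − 3780) + (85b^3 − 875b^2 − 2780b + 33180)
  −2b^4 + 10b^3 + 166b^2 − 426b − 3780 = (−(2/85)b − 36/289)(85b^3 − 875b^2 − 2780b + 33180) + (−(2430/289)b^2 + (2430/289)b + 102060/289)
  85b^3 − 875b^2 − 2780b + 33180 = (−(4913/486)b + 22831/243)(−(2430/289)b^2 + (2430/289)b + 102060/289) + (0)
Last nonzero remainder: −(2430/289)b^2 + (2430/289)b + 102060/289. Dividing through by −2430/289 gives the monic gcd b^2 − b − 42.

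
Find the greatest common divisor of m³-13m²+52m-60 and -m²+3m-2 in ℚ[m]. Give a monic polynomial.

Apply the Euclidean algorithm:
  m³-13m²+52m-60 = (-m+10)(-m²+3m-2) + (20m-40)
  -m²+3m-2 = (-(1/20)m+1/20)(20m-40) + (0)
Last nonzero remainder: 20m-40. Dividing through by 20 gives the monic gcd m-2.

m-2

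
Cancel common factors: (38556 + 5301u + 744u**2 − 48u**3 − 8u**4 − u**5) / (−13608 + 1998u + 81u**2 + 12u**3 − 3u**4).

(51 + 6u + u**2)/(−18 + 3u)

Euclidean algorithm in ℚ[u]:
  −u**5 − 8u**4 − 48u**3 + 744u**2 + 5301u + 38556 = ((1/3)u + 4)(−3u**4 + 12u**3 + 81u**2 + 1998u − 13608) + (−123u**3 − 246u**2 + 1845u + 92988)
  −3u**4 + 12u**3 + 81u**2 + 1998u − 13608 = ((1/41)u − 6/41)(−123u**3 − 246u**2 + 1845u + 92988) + (0)
Last nonzero remainder: −123u**3 − 246u**2 + 1845u + 92988. Dividing through by −123 gives the monic gcd u**3 + 2u**2 − 15u − 756.
Cancel u**3 + 2u**2 − 15u − 756 from numerator and denominator to get the reduced form.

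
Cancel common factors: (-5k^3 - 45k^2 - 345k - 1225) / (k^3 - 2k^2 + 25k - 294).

(-5k - 25)/(k - 6)

Apply the Euclidean algorithm:
  -5k^3 - 45k^2 - 345k - 1225 = (-5)(k^3 - 2k^2 + 25k - 294) + (-55k^2 - 220k - 2695)
  k^3 - 2k^2 + 25k - 294 = (-(1/55)k + 6/55)(-55k^2 - 220k - 2695) + (0)
Last nonzero remainder: -55k^2 - 220k - 2695. Dividing through by -55 gives the monic gcd k^2 + 4k + 49.
Cancel k^2 + 4k + 49 from numerator and denominator to get the reduced form.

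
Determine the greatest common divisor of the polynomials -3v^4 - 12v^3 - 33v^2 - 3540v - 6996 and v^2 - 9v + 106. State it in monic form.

v^2 - 9v + 106

Apply the Euclidean algorithm:
  -3v^4 - 12v^3 - 33v^2 - 3540v - 6996 = (-3v^2 - 39v - 66)(v^2 - 9v + 106) + (0)
The last nonzero remainder v^2 - 9v + 106 is already monic.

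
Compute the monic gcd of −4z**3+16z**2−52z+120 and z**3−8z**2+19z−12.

z−3

Euclidean algorithm in ℚ[z]:
  −4z**3+16z**2−52z+120 = (−4)(z**3−8z**2+19z−12) + (−16z**2+24z+72)
  z**3−8z**2+19z−12 = (−(1/16)z+13/32)(−16z**2+24z+72) + ((55/4)z−165/4)
  −16z**2+24z+72 = (−(64/55)z−96/55)((55/4)z−165/4) + (0)
Last nonzero remainder: (55/4)z−165/4. Dividing through by 55/4 gives the monic gcd z−3.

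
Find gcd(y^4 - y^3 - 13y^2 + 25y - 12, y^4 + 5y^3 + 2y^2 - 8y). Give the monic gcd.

y^2 + 3y - 4

Euclidean algorithm in ℚ[y]:
  y^4 - y^3 - 13y^2 + 25y - 12 = (y^4 + 5y^3 + 2y^2 - 8y) + (-6y^3 - 15y^2 + 33y - 12)
  y^4 + 5y^3 + 2y^2 - 8y = (-(1/6)y - 5/12)(-6y^3 - 15y^2 + 33y - 12) + ((5/4)y^2 + (15/4)y - 5)
  -6y^3 - 15y^2 + 33y - 12 = (-(24/5)y + 12/5)((5/4)y^2 + (15/4)y - 5) + (0)
Last nonzero remainder: (5/4)y^2 + (15/4)y - 5. Dividing through by 5/4 gives the monic gcd y^2 + 3y - 4.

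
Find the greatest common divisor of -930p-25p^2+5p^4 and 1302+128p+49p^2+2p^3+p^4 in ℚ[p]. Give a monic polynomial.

31+6p+p^2

Euclidean algorithm in ℚ[p]:
  5p^4-25p^2-930p = (5)(p^4+2p^3+49p^2+128p+1302) + (-10p^3-270p^2-1570p-6510)
  p^4+2p^3+49p^2+128p+1302 = (-(1/10)p+5/2)(-10p^3-270p^2-1570p-6510) + (567p^2+3402p+17577)
  -10p^3-270p^2-1570p-6510 = (-(10/567)p-10/27)(567p^2+3402p+17577) + (0)
Last nonzero remainder: 567p^2+3402p+17577. Dividing through by 567 gives the monic gcd p^2+6p+31.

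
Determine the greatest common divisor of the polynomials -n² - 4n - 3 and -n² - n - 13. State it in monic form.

Repeated division with remainder:
  -n² - 4n - 3 = (-n² - n - 13) + (-3n + 10)
  -n² - n - 13 = ((1/3)n + 13/9)(-3n + 10) + (-247/9)
  -3n + 10 = ((27/247)n - 90/247)(-247/9) + (0)
The last nonzero remainder is the constant -247/9, so the polynomials are coprime and gcd = 1.

1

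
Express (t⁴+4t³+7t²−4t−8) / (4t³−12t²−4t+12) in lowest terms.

(t²+4t+8)/(4t−12)

Apply the Euclidean algorithm:
  t⁴+4t³+7t²−4t−8 = ((1/4)t+7/4)(4t³−12t²−4t+12) + (29t²−29)
  4t³−12t²−4t+12 = ((4/29)t−12/29)(29t²−29) + (0)
Last nonzero remainder: 29t²−29. Dividing through by 29 gives the monic gcd t²−1.
Cancel t²−1 from numerator and denominator to get the reduced form.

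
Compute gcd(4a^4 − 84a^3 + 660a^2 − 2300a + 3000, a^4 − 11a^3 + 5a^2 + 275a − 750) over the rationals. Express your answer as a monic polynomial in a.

Repeated division with remainder:
  4a^4 − 84a^3 + 660a^2 − 2300a + 3000 = (4)(a^4 − 11a^3 + 5a^2 + 275a − 750) + (−40a^3 + 640a^2 − 3400a + 6000)
  a^4 − 11a^3 + 5a^2 + 275a − 750 = (−(1/40)a − 1/8)(−40a^3 + 640a^2 − 3400a + 6000) + (0)
Last nonzero remainder: −40a^3 + 640a^2 − 3400a + 6000. Dividing through by −40 gives the monic gcd a^3 − 16a^2 + 85a − 150.

a^3 − 16a^2 + 85a − 150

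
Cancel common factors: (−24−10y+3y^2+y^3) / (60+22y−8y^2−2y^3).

Apply the Euclidean algorithm:
  y^3+3y^2−10y−24 = (−1/2)(−2y^3−8y^2+22y+60) + (−y^2+y+6)
  −2y^3−8y^2+22y+60 = (2y+10)(−y^2+y+6) + (0)
Last nonzero remainder: −y^2+y+6. Dividing through by −1 gives the monic gcd y^2−y−6.
Cancel y^2−y−6 from numerator and denominator to get the reduced form.

(−4−y)/(10+2y)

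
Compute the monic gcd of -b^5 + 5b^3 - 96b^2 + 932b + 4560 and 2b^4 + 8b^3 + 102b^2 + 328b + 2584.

b^2 - 3b + 38

By polynomial division,
  -b^5 + 5b^3 - 96b^2 + 932b + 4560 = (-(1/2)b + 2)(2b^4 + 8b^3 + 102b^2 + 328b + 2584) + (40b^3 - 136b^2 + 1568b - 608)
  2b^4 + 8b^3 + 102b^2 + 328b + 2584 = ((1/20)b + 37/100)(40b^3 - 136b^2 + 1568b - 608) + ((1848/25)b^2 - (5544/25)b + 70224/25)
  40b^3 - 136b^2 + 1568b - 608 = ((125/231)b - 50/231)((1848/25)b^2 - (5544/25)b + 70224/25) + (0)
Last nonzero remainder: (1848/25)b^2 - (5544/25)b + 70224/25. Dividing through by 1848/25 gives the monic gcd b^2 - 3b + 38.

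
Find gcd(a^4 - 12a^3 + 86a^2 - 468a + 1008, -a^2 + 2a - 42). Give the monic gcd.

a^2 - 2a + 42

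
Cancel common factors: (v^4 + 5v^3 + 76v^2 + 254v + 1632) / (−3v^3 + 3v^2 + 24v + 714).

(−v^2 + v − 48)/(3v − 21)

By polynomial division,
  v^4 + 5v^3 + 76v^2 + 254v + 1632 = (−(1/3)v − 2)(−3v^3 + 3v^2 + 24v + 714) + (90v^2 + 540v + 3060)
  −3v^3 + 3v^2 + 24v + 714 = (−(1/30)v + 7/30)(90v^2 + 540v + 3060) + (0)
Last nonzero remainder: 90v^2 + 540v + 3060. Dividing through by 90 gives the monic gcd v^2 + 6v + 34.
Cancel v^2 + 6v + 34 from numerator and denominator to get the reduced form.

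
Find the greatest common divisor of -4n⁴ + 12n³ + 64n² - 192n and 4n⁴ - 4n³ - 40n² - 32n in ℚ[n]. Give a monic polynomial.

Euclidean algorithm in ℚ[n]:
  -4n⁴ + 12n³ + 64n² - 192n = (-1)(4n⁴ - 4n³ - 40n² - 32n) + (8n³ + 24n² - 224n)
  4n⁴ - 4n³ - 40n² - 32n = ((1/2)n - 2)(8n³ + 24n² - 224n) + (120n² - 480n)
  8n³ + 24n² - 224n = ((1/15)n + 7/15)(120n² - 480n) + (0)
Last nonzero remainder: 120n² - 480n. Dividing through by 120 gives the monic gcd n² - 4n.

n² - 4n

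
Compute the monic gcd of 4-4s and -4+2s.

1

Repeated division with remainder:
  -4s+4 = (-2)(2s-4) + (-4)
  2s-4 = (-(1/2)s+1)(-4) + (0)
The last nonzero remainder is the constant -4, so the polynomials are coprime and gcd = 1.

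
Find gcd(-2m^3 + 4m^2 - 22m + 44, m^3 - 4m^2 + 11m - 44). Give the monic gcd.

Repeated division with remainder:
  -2m^3 + 4m^2 - 22m + 44 = (-2)(m^3 - 4m^2 + 11m - 44) + (-4m^2 - 44)
  m^3 - 4m^2 + 11m - 44 = (-(1/4)m + 1)(-4m^2 - 44) + (0)
Last nonzero remainder: -4m^2 - 44. Dividing through by -4 gives the monic gcd m^2 + 11.

m^2 + 11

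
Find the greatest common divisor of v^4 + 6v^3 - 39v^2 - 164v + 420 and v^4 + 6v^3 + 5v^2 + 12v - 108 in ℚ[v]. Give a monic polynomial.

v^2 + 4v - 12

Apply the Euclidean algorithm:
  v^4 + 6v^3 - 39v^2 - 164v + 420 = (v^4 + 6v^3 + 5v^2 + 12v - 108) + (-44v^2 - 176v + 528)
  v^4 + 6v^3 + 5v^2 + 12v - 108 = (-(1/44)v^2 - (1/22)v - 9/44)(-44v^2 - 176v + 528) + (0)
Last nonzero remainder: -44v^2 - 176v + 528. Dividing through by -44 gives the monic gcd v^2 + 4v - 12.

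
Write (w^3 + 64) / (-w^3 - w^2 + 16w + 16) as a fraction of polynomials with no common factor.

(-w^2 + 4w - 16)/(w^2 - 3w - 4)

Apply the Euclidean algorithm:
  w^3 + 64 = (-1)(-w^3 - w^2 + 16w + 16) + (-w^2 + 16w + 80)
  -w^3 - w^2 + 16w + 16 = (w + 17)(-w^2 + 16w + 80) + (-336w - 1344)
  -w^2 + 16w + 80 = ((1/336)w - 5/84)(-336w - 1344) + (0)
Last nonzero remainder: -336w - 1344. Dividing through by -336 gives the monic gcd w + 4.
Cancel w + 4 from numerator and denominator to get the reduced form.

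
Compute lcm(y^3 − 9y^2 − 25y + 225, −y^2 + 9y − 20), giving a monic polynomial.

y^4 − 13y^3 + 11y^2 + 325y − 900

Euclidean algorithm in ℚ[y]:
  y^3 − 9y^2 − 25y + 225 = (−y)(−y^2 + 9y − 20) + (−45y + 225)
  −y^2 + 9y − 20 = ((1/45)y − 4/45)(−45y + 225) + (0)
Last nonzero remainder: −45y + 225. Dividing through by −45 gives the monic gcd y − 5.
Then lcm(f, g) = f·g / gcd(f, g); expanding and making the result monic gives the answer.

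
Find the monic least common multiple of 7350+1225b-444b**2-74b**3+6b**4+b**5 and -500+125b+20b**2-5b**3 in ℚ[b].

Apply the Euclidean algorithm:
  b**5+6b**4-74b**3-444b**2+1225b+7350 = (-(1/5)b**2-2b+9/5)(-5b**3+20b**2+125b-500) + (-330b**2+8250)
  -5b**3+20b**2+125b-500 = ((1/66)b-2/33)(-330b**2+8250) + (0)
Last nonzero remainder: -330b**2+8250. Dividing through by -330 gives the monic gcd b**2-25.
Then lcm(f, g) = f·g / gcd(f, g); expanding and making the result monic gives the answer.

-29400+2450b+3001b**2-148b**3-98b**4+2b**5+b**6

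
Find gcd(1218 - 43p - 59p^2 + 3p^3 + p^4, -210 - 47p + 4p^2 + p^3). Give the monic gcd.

By polynomial division,
  p^4 + 3p^3 - 59p^2 - 43p + 1218 = (p - 1)(p^3 + 4p^2 - 47p - 210) + (-8p^2 + 120p + 1008)
  p^3 + 4p^2 - 47p - 210 = (-(1/8)p - 19/8)(-8p^2 + 120p + 1008) + (364p + 2184)
  -8p^2 + 120p + 1008 = (-(2/91)p + 6/13)(364p + 2184) + (0)
Last nonzero remainder: 364p + 2184. Dividing through by 364 gives the monic gcd p + 6.

6 + p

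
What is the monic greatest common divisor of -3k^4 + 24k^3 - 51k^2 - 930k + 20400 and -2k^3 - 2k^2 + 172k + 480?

Repeated division with remainder:
  -3k^4 + 24k^3 - 51k^2 - 930k + 20400 = ((3/2)k - 27/2)(-2k^3 - 2k^2 + 172k + 480) + (-336k^2 + 672k + 26880)
  -2k^3 - 2k^2 + 172k + 480 = ((1/168)k + 1/56)(-336k^2 + 672k + 26880) + (0)
Last nonzero remainder: -336k^2 + 672k + 26880. Dividing through by -336 gives the monic gcd k^2 - 2k - 80.

k^2 - 2k - 80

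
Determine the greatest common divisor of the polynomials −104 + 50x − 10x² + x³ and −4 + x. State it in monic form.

−4 + x

Euclidean algorithm in ℚ[x]:
  x³ − 10x² + 50x − 104 = (x² − 6x + 26)(x − 4) + (0)
The last nonzero remainder x − 4 is already monic.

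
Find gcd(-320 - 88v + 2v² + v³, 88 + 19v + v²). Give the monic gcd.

8 + v

Euclidean algorithm in ℚ[v]:
  v³ + 2v² - 88v - 320 = (v - 17)(v² + 19v + 88) + (147v + 1176)
  v² + 19v + 88 = ((1/147)v + 11/147)(147v + 1176) + (0)
Last nonzero remainder: 147v + 1176. Dividing through by 147 gives the monic gcd v + 8.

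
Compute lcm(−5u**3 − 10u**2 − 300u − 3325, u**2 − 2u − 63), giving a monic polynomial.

u**4 − 7u**3 + 42u**2 + 125u − 5985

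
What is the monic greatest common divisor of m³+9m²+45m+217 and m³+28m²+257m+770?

m+7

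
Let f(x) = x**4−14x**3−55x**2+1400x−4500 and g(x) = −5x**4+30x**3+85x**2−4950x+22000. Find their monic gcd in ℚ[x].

x**2+5x−50

Euclidean algorithm in ℚ[x]:
  x**4−14x**3−55x**2+1400x−4500 = (−1/5)(−5x**4+30x**3+85x**2−4950x+22000) + (−8x**3−38x**2+410x−100)
  −5x**4+30x**3+85x**2−4950x+22000 = ((5/8)x−215/32)(−8x**3−38x**2+410x−100) + (−(6825/16)x**2−(34125/16)x+170625/8)
  −8x**3−38x**2+410x−100 = ((128/6825)x−32/6825)(−(6825/16)x**2−(34125/16)x+170625/8) + (0)
Last nonzero remainder: −(6825/16)x**2−(34125/16)x+170625/8. Dividing through by −6825/16 gives the monic gcd x**2+5x−50.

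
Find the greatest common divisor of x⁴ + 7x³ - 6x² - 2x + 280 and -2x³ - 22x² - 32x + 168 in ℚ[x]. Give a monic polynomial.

x + 7

Repeated division with remainder:
  x⁴ + 7x³ - 6x² - 2x + 280 = (-(1/2)x + 2)(-2x³ - 22x² - 32x + 168) + (22x² + 146x - 56)
  -2x³ - 22x² - 32x + 168 = (-(1/11)x - 48/121)(22x² + 146x - 56) + ((2520/121)x + 17640/121)
  22x² + 146x - 56 = ((1331/1260)x - 121/315)((2520/121)x + 17640/121) + (0)
Last nonzero remainder: (2520/121)x + 17640/121. Dividing through by 2520/121 gives the monic gcd x + 7.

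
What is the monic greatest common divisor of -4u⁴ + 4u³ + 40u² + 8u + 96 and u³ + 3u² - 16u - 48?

u² - u - 12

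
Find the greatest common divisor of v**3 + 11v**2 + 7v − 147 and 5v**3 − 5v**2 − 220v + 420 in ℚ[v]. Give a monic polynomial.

Repeated division with remainder:
  v**3 + 11v**2 + 7v − 147 = (1/5)(5v**3 − 5v**2 − 220v + 420) + (12v**2 + 51v − 231)
  5v**3 − 5v**2 − 220v + 420 = ((5/12)v − 35/16)(12v**2 + 51v − 231) + (−(195/16)v − 1365/16)
  12v**2 + 51v − 231 = (−(64/65)v + 176/65)(−(195/16)v − 1365/16) + (0)
Last nonzero remainder: −(195/16)v − 1365/16. Dividing through by −195/16 gives the monic gcd v + 7.

v + 7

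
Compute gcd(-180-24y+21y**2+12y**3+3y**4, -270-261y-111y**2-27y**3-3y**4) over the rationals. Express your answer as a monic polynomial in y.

30+19y+6y**2+y**3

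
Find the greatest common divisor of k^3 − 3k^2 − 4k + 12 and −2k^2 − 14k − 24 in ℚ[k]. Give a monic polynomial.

1

Apply the Euclidean algorithm:
  k^3 − 3k^2 − 4k + 12 = (−(1/2)k + 5)(−2k^2 − 14k − 24) + (54k + 132)
  −2k^2 − 14k − 24 = (−(1/27)k − 41/243)(54k + 132) + (−140/81)
  54k + 132 = (−(2187/70)k − 2673/35)(−140/81) + (0)
The last nonzero remainder is the constant −140/81, so the polynomials are coprime and gcd = 1.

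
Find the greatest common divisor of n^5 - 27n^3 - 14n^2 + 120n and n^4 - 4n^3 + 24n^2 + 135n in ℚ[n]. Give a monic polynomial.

n^2 + 3n

By polynomial division,
  n^5 - 27n^3 - 14n^2 + 120n = (n + 4)(n^4 - 4n^3 + 24n^2 + 135n) + (-35n^3 - 245n^2 - 420n)
  n^4 - 4n^3 + 24n^2 + 135n = (-(1/35)n + 11/35)(-35n^3 - 245n^2 - 420n) + (89n^2 + 267n)
  -35n^3 - 245n^2 - 420n = (-(35/89)n - 140/89)(89n^2 + 267n) + (0)
Last nonzero remainder: 89n^2 + 267n. Dividing through by 89 gives the monic gcd n^2 + 3n.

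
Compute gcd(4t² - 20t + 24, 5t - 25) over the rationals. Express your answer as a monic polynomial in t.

1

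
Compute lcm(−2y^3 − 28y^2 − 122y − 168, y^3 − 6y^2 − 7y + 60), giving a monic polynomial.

y^5 + 5y^4 − 45y^3 − 185y^2 + 464y + 1680

Euclidean algorithm in ℚ[y]:
  −2y^3 − 28y^2 − 122y − 168 = (−2)(y^3 − 6y^2 − 7y + 60) + (−40y^2 − 136y − 48)
  y^3 − 6y^2 − 7y + 60 = (−(1/40)y + 47/200)(−40y^2 − 136y − 48) + ((594/25)y + 1782/25)
  −40y^2 − 136y − 48 = (−(500/297)y − 200/297)((594/25)y + 1782/25) + (0)
Last nonzero remainder: (594/25)y + 1782/25. Dividing through by 594/25 gives the monic gcd y + 3.
Then lcm(f, g) = f·g / gcd(f, g); expanding and making the result monic gives the answer.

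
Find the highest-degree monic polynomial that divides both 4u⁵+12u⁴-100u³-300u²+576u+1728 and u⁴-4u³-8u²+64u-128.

By polynomial division,
  4u⁵+12u⁴-100u³-300u²+576u+1728 = (4u+28)(u⁴-4u³-8u²+64u-128) + (44u³-332u²-704u+5312)
  u⁴-4u³-8u²+64u-128 = ((1/44)u+39/484)(44u³-332u²-704u+5312) + ((4205/121)u²-67280/121)
  44u³-332u²-704u+5312 = ((5324/4205)u-40172/4205)((4205/121)u²-67280/121) + (0)
Last nonzero remainder: (4205/121)u²-67280/121. Dividing through by 4205/121 gives the monic gcd u²-16.

u²-16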